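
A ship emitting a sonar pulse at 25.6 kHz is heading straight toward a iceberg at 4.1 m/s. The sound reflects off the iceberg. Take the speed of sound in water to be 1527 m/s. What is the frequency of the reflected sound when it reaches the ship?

25.7 kHz

The iceberg receives the sound from a moving source: f₁ = f₀ · v/(v − v_e) = 25.6 × 1527/1522.9 ≈ 25.7 kHz.
On the return leg the ship is a moving observer: f₂ = f₁ · (v + v_e)/v = 25.7 × 1531.1/1527 ≈ 25.7 kHz.
Equivalently f₂ = f₀ · (v + v_e)/(v − v_e).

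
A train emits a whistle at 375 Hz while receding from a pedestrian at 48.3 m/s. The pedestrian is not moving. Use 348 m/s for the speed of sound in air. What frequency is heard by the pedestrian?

329 Hz

Only the source moves, away from the listener, so f' = f · v/(v + v_s).
f' = 375 × 348/(348 + 48.3) = 375 × 348/396.3 ≈ 329 Hz.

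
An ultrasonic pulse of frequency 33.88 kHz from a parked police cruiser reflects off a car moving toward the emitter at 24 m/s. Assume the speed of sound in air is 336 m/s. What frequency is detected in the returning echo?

39.1 kHz

At the car (a moving observer), f₁ = f₀ · (v + u)/v = 33.88 × 360/336 ≈ 36.3 kHz.
On reflection it acts as a source moving toward the stationary detector: f₂ = f₁ · v/(v − u) = 36.3 × 336/312 ≈ 39.1 kHz.
Equivalently f₂ = f₀ · (v + u)/(v − u).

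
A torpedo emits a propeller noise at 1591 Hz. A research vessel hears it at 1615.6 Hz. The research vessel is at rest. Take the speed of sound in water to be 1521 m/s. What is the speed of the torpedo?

23.2 m/s

f' > f, so the torpedo is approaching.
f' = f · v/(v − v_s) ⇒ v_s = v · |1 − f/f'|.
v_s = 1521 × |1 − 1591/1615.6| = 1521 × 0.01523 ≈ 23.2 m/s.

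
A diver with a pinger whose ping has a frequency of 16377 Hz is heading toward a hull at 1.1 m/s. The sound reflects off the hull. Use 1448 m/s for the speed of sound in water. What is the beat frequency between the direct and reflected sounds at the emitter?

The hull receives the sound from a moving source: f₁ = f₀ · v/(v − v_e) = 16377 × 1448/1446.9 ≈ 16389.5 Hz.
On the return leg the diver with a pinger is a moving observer: f₂ = f₁ · (v + v_e)/v = 16389.5 × 1449.1/1448 ≈ 16401.9 Hz.
Beat against the emitted tone: |f₂ − f₀| = 2v_e·f₀/(v − v_e) = 2 × 1.1 × 16377/1446.9 ≈ 24.9 Hz.

24.9 Hz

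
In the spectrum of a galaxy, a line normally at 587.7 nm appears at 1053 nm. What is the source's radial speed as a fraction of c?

λ'/λ₀ = 1.7917 > 1 (redshift), so the source is receding.
λ'/λ₀ = √((1 + β)/(1 − β)) for a receding source ⇒ β = (r² − 1)/(r² + 1) with r = λ'/λ₀.
β = (3.2103 − 1)/(3.2103 + 1) ≈ 0.525.

0.525c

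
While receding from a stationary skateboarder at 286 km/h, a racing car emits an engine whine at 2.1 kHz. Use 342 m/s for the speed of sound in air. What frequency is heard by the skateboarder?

286 km/h = 79.44 m/s.
Moving source, stationary observer: f' = f · v/(v + v_s) since the source is receding.
f' = 2.1 × 342/(342 + 79.44) = 2.1 × 342/421.4 ≈ 1.704 kHz.

1.704 kHz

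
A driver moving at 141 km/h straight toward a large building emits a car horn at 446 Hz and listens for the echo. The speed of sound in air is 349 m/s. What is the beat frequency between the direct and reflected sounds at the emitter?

113 Hz

141 km/h = 39.17 m/s.
The large building receives the sound from a moving source: f₁ = f₀ · v/(v − v_e) = 446 × 349/309.83 ≈ 502.4 Hz.
On the return leg the driver is a moving observer: f₂ = f₁ · (v + v_e)/v = 502.4 × 388.17/349 ≈ 558.8 Hz.
Equivalently f₂ = f₀ · (v + v_e)/(v − v_e).
Beat against the emitted tone: |f₂ − f₀| = 2v_e·f₀/(v − v_e) = 2 × 39.17 × 446/309.83 ≈ 113 Hz.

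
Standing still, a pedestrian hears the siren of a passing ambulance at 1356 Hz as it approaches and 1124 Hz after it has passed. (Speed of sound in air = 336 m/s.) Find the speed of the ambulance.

31 m/s

f₁/f₂ = (v + v_s)/(v − v_s), so v_s = v · (f₁ − f₂)/(f₁ + f₂).
v_s = 336 × (1356 − 1124)/(1356 + 1124) = 336 × 232/2480 ≈ 31 m/s.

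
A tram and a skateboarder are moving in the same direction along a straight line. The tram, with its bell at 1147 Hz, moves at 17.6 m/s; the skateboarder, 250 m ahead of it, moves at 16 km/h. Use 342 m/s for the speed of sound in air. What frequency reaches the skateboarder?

16 km/h = 4.444 m/s.
The skateboarder is ahead, so the tram is moving toward it while the skateboarder is moving away from the tram.
Both move, so f' = f · (v − v_o)/(v − v_s).
f' = 1147 × (342 − 4.444)/(342 − 17.6) = 1147 × 337.56/324.4 ≈ 1194 Hz.

1194 Hz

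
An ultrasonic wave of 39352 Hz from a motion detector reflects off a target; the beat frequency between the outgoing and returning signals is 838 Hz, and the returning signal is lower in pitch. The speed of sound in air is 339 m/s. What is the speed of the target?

Double Doppler shift off a moving reflector: f₂ = f₀ · (v + u)/(v − u) (u > 0 toward emitter).
Returning signal is lower, so f₂ = f₀ − Δf = 39352 − 838 = 38514 Hz.
Rearranging, u = v · (f₂ − f₀)/(f₂ + f₀) = 339 × -838/77866 ≈ -3.6 m/s.
So the target is moving at 3.6 m/s away from the emitter.

3.6 m/s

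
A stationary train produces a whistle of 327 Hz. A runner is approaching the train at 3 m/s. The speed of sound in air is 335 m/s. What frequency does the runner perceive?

330 Hz

Only the observer moves, toward the source, so f' = f · (v + v_o)/v.
f' = 327 × (335 + 3)/335 = 327 × 338/335 ≈ 330 Hz.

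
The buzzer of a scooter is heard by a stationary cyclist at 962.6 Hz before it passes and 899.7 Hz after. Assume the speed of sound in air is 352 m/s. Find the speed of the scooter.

f₁/f₂ = (v + v_s)/(v − v_s), so v_s = v · (f₁ − f₂)/(f₁ + f₂).
v_s = 352 × (962.6 − 899.7)/(962.6 + 899.7) = 352 × 62.9/1862.3 ≈ 11.9 m/s.

11.9 m/s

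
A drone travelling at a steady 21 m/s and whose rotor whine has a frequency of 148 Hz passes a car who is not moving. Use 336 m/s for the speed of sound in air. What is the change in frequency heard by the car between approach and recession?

Approaching: f₁ = f · v/(v − v_s) = 148 × 336/315 ≈ 157.9 Hz.
Receding: f₂ = f · v/(v + v_s) = 148 × 336/357 ≈ 139.3 Hz.
Drop: f₁ − f₂ = 2f·v·v_s/(v² − v_s²) = 2 × 148 × 336 × 21/(336² − 21²) ≈ 18.6 Hz.

18.6 Hz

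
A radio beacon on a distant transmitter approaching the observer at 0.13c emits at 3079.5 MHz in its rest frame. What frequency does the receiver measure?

Relativistic Doppler for frequency: f' = f₀ · √((1 + β)/(1 − β)).
f' = 3079.5 × √(1.1300/0.8700) = 3079.5 × 1.13967 ≈ 3509.6 MHz.

3509.6 MHz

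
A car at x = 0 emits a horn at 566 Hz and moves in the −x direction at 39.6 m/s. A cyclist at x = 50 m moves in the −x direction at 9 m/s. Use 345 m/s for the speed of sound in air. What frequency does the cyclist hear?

The observer lies on the +x side, so the source is heading away from the observer and the observer is heading toward the source.
Both move, so f' = f · (v + v_o)/(v + v_s).
f' = 566 × (345 + 9)/(345 + 39.6) = 566 × 354/384.6 ≈ 521 Hz.

521 Hz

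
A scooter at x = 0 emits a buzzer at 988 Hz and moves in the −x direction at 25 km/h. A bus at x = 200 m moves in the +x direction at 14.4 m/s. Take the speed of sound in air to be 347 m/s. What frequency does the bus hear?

25 km/h = 6.944 m/s.
The observer lies on the +x side, so the source is heading away from the observer and the observer is heading away from the source.
With source receding and observer receding, f' = f · (v − v_o)/(v + v_s).
f' = 988 × (347 − 14.4)/(347 + 6.944) = 988 × 332.6/353.94 ≈ 928 Hz.

928 Hz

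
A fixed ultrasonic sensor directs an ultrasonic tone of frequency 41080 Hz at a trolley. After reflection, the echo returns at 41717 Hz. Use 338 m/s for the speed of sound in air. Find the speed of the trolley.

2.60 m/s

Double Doppler shift off a moving reflector: f₂ = f₀ · (v + u)/(v − u) (u > 0 toward emitter).
Rearranging, u = v · (f₂ − f₀)/(f₂ + f₀) = 338 × 637/82797 ≈ 2.60 m/s.
So the trolley is moving at 2.60 m/s toward the emitter.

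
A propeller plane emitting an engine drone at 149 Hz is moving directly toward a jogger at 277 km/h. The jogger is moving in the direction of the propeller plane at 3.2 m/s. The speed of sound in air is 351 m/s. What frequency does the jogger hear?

193 Hz

277 km/h = 76.94 m/s.
With source approaching and observer approaching, f' = f · (v + v_o)/(v − v_s).
f' = 149 × (351 + 3.2)/(351 − 76.94) = 149 × 354.2/274.06 ≈ 193 Hz.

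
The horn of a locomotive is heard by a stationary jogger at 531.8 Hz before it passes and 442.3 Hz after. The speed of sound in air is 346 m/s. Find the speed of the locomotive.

32 m/s

f₁/f₂ = (v + v_s)/(v − v_s), so v_s = v · (f₁ − f₂)/(f₁ + f₂).
v_s = 346 × (531.8 − 442.3)/(531.8 + 442.3) = 346 × 89.5/974.1 ≈ 32 m/s.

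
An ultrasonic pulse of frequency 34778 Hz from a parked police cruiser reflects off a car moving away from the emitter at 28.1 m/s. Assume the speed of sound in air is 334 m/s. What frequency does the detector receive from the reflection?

The car first receives the wave as a moving observer: f₁ = f₀ · (v − u)/v = 34778 × (334 − 28.1)/334 ≈ 31852 Hz.
The reflection then acts as a moving source: f₂ = f₁ · v/(v + u) ≈ 29380 Hz.

29380 Hz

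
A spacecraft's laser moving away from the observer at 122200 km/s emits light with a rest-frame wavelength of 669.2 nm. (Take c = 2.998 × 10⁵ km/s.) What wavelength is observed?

β = v/c = 122200/299800 = 0.4076.
Relativistic Doppler for wavelength: λ' = λ₀ · √((1 + β)/(1 − β)).
λ' = 669.2 × √(1.4076/0.5924) = 669.2 × 1.54147 ≈ 1031.6 nm.

1031.6 nm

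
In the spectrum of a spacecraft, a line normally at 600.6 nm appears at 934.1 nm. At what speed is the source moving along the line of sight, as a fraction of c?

λ'/λ₀ = 1.5553 > 1 (redshift), so the source is receding.
λ'/λ₀ = √((1 + β)/(1 − β)) for a receding source ⇒ β = (r² − 1)/(r² + 1) with r = λ'/λ₀.
β = (2.4189 − 1)/(2.4189 + 1) ≈ 0.415.

0.415c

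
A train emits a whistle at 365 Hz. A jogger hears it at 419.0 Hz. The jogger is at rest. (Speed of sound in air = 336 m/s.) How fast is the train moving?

43 m/s

f' > f, so the train is approaching.
f' = f · v/(v − v_s) ⇒ v_s = v · |1 − f/f'|.
v_s = 336 × |1 − 365/419.0| = 336 × 0.1289 ≈ 43 m/s.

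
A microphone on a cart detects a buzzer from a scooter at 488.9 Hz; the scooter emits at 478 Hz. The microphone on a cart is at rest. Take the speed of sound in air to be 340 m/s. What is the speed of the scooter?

f' > f, so the scooter is approaching.
f' = f · v/(v − v_s) ⇒ v_s = v · |1 − f/f'|.
v_s = 340 × |1 − 478/488.9| = 340 × 0.02229 ≈ 7.6 m/s.

7.6 m/s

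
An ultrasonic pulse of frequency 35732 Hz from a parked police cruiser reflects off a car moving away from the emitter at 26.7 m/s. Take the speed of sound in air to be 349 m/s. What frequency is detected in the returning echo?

30653 Hz

At the car (a moving observer), f₁ = f₀ · (v − u)/v = 35732 × 322.3/349 ≈ 32998 Hz.
On reflection it acts as a source moving away from the stationary detector: f₂ = f₁ · v/(v + u) = 32998 × 349/375.7 ≈ 30653 Hz.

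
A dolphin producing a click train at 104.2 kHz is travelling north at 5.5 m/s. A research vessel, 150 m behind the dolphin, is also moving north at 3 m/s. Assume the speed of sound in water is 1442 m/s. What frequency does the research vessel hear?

104.0 kHz

The research vessel is behind, so the dolphin is moving away from it while the research vessel is moving toward the dolphin.
Both move, so f' = f · (v + v_o)/(v + v_s).
f' = 104.2 × (1442 + 3)/(1442 + 5.5) = 104.2 × 1445/1447.5 ≈ 104.0 kHz.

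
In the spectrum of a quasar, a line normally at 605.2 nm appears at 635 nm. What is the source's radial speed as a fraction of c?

λ'/λ₀ = 1.0492 > 1 (redshift), so the source is receding.
λ'/λ₀ = √((1 + β)/(1 − β)) for a receding source ⇒ β = (r² − 1)/(r² + 1) with r = λ'/λ₀.
β = (1.1009 − 1)/(1.1009 + 1) ≈ 0.048.

0.048c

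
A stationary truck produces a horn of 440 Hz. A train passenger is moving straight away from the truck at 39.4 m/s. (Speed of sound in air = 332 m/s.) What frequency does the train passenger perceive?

388 Hz

Only the observer moves, away from the source, so f' = f · (v − v_o)/v.
f' = 440 × (332 − 39.4)/332 = 440 × 292.6/332 ≈ 388 Hz.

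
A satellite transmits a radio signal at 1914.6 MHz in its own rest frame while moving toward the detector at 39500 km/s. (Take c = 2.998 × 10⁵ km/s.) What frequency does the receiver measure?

2185.9 MHz

β = v/c = 39500/299800 = 0.1318.
Relativistic Doppler for frequency: f' = f₀ · √((1 + β)/(1 − β)).
f' = 1914.6 × √(1.1318/0.8682) = 1914.6 × 1.14171 ≈ 2185.9 MHz.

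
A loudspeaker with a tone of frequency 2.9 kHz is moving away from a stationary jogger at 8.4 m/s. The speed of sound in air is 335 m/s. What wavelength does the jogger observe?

With the source moving away from a stationary observer, f' = f · v/(v + v_s).
f' = 2.9 × 335/(335 + 8.4) ≈ 2.83 kHz.
λ' = v/f' = 335/2829.06 ≈ 11.8 cm.

11.8 cm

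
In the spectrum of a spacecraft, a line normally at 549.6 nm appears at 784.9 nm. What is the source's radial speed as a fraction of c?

0.342c

λ'/λ₀ = 1.4281 > 1 (redshift), so the source is receding.
λ'/λ₀ = √((1 + β)/(1 − β)) for a receding source ⇒ β = (r² − 1)/(r² + 1) with r = λ'/λ₀.
β = (2.0396 − 1)/(2.0396 + 1) ≈ 0.342.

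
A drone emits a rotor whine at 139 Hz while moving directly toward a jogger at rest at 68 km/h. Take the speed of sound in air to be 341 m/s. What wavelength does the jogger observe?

2.32 m

68 km/h = 18.89 m/s.
Only the source moves, toward the listener, so f' = f · v/(v − v_s).
f' = 139 × 341/(341 − 18.89) ≈ 147 Hz.
λ' = v/f' = 341/147.151 ≈ 2.32 m.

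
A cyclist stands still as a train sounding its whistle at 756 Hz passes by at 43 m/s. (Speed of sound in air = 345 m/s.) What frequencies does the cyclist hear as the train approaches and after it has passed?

864 Hz approaching; 672 Hz receding

Approaching: f₁ = f · v/(v − v_s) = 756 × 345/302 ≈ 864 Hz.
Receding: f₂ = f · v/(v + v_s) = 756 × 345/388 ≈ 672 Hz.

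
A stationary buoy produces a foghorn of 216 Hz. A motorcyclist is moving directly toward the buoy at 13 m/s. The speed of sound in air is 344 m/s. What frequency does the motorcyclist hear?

Moving observer, stationary source: f' = f · (v + v_o)/v.
f' = 216 × (344 + 13)/344 = 216 × 357/344 ≈ 224 Hz.

224 Hz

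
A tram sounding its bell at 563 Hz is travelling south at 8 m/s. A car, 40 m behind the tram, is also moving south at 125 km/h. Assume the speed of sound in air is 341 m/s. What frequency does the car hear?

606 Hz

125 km/h = 34.72 m/s.
The car is behind, so the tram is moving away from it while the car is moving toward the tram.
With source receding and observer approaching, f' = f · (v + v_o)/(v + v_s).
f' = 563 × (341 + 34.72)/(341 + 8) = 563 × 375.72/349 ≈ 606 Hz.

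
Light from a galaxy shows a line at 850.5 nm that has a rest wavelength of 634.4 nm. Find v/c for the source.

0.285

λ'/λ₀ = 1.3406 > 1 (redshift), so the source is receding.
λ'/λ₀ = √((1 + β)/(1 − β)) for a receding source ⇒ β = (r² − 1)/(r² + 1) with r = λ'/λ₀.
β = (1.7973 − 1)/(1.7973 + 1) ≈ 0.285.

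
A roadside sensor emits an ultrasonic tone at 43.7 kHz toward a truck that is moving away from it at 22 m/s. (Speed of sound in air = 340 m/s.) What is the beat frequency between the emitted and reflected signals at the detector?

5312 Hz

The truck first receives the wave as a moving observer: f₁ = f₀ · (v − u)/v = 43.7 × (340 − 22)/340 ≈ 40.87 kHz.
The reflection then acts as a moving source: f₂ = f₁ · v/(v + u) ≈ 38.39 kHz.
Equivalently f₂ = f₀ · (v − u)/(v + u).
Beat frequency (with f₀ = 43700 Hz): |f₂ − f₀| = 2u·f₀/(v + u) = 2 × 22 × 43700/362 ≈ 5312 Hz.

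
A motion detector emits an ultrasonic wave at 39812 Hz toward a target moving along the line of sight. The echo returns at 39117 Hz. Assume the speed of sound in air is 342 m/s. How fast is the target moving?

Double Doppler shift off a moving reflector: f₂ = f₀ · (v + u)/(v − u) (u > 0 toward emitter).
Rearranging, u = v · (f₂ − f₀)/(f₂ + f₀) = 342 × -695/78929 ≈ -3.0 m/s.
So the target is moving at 3.0 m/s away from the emitter.

3.0 m/s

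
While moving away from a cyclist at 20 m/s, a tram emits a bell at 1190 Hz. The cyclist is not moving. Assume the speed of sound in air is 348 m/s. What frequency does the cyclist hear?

1125 Hz

With the source moving away from a stationary observer, f' = f · v/(v + v_s).
f' = 1190 × 348/(348 + 20) = 1190 × 348/368 ≈ 1125 Hz.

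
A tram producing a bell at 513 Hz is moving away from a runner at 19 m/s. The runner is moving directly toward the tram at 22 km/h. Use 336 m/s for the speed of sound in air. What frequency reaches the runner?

22 km/h = 6.111 m/s.
General Doppler shift: f' = f · (v + v_o)/(v + v_s).
f' = 513 × (336 + 6.111)/(336 + 19) = 513 × 342.11/355 ≈ 494 Hz.

494 Hz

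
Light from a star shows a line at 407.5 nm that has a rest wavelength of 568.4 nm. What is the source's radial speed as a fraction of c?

0.321c

λ'/λ₀ = 0.7169 < 1 (blueshift), so the source is approaching.
λ'/λ₀ = √((1 − β)/(1 + β)) for an approaching source ⇒ β = (1 − r²)/(1 + r²) with r = λ'/λ₀.
β = (1 − 0.5140)/(1 + 0.5140) ≈ 0.321.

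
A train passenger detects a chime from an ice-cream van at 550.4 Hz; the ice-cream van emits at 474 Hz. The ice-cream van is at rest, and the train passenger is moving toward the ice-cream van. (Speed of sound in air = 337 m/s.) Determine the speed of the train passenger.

54 m/s

f' = f · (v + v_o)/v ⇒ v_o = v · |f'/f − 1|.
v_o = 337 × |550.4/474 − 1| = 337 × 0.1612 ≈ 54 m/s.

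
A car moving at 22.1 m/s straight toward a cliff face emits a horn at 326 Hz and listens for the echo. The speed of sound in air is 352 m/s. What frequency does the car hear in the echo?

370 Hz

The cliff face receives the sound from a moving source: f₁ = f₀ · v/(v − v_e) = 326 × 352/329.9 ≈ 348 Hz.
On the return leg the car is a moving observer: f₂ = f₁ · (v + v_e)/v = 348 × 374.1/352 ≈ 370 Hz.
Equivalently f₂ = f₀ · (v + v_e)/(v − v_e).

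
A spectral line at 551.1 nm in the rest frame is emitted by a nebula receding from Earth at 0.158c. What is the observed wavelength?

646.3 nm

Relativistic Doppler for wavelength: λ' = λ₀ · √((1 + β)/(1 − β)).
λ' = 551.1 × √(1.1580/0.8420) = 551.1 × 1.17273 ≈ 646.3 nm.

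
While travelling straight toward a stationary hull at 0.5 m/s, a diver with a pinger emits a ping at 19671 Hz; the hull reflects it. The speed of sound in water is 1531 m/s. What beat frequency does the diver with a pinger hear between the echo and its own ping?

12.9 Hz

The hull receives the sound from a moving source: f₁ = f₀ · v/(v − v_e) = 19671 × 1531/1530.5 ≈ 19677.43 Hz.
On the return leg the diver with a pinger is a moving observer: f₂ = f₁ · (v + v_e)/v = 19677.43 × 1531.5/1531 ≈ 19683.85 Hz.
Equivalently f₂ = f₀ · (v + v_e)/(v − v_e).
Beat against the emitted tone: |f₂ − f₀| = 2v_e·f₀/(v − v_e) = 2 × 0.5 × 19671/1530.5 ≈ 12.9 Hz.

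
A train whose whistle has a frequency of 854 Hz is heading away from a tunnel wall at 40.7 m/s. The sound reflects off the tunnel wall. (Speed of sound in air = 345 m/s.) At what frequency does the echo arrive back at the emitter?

674 Hz

The tunnel wall receives the sound from a moving source: f₁ = f₀ · v/(v + v_e) = 854 × 345/385.7 ≈ 764 Hz.
On the return leg the train is a moving observer: f₂ = f₁ · (v − v_e)/v = 764 × 304.3/345 ≈ 674 Hz.
Equivalently f₂ = f₀ · (v − v_e)/(v + v_e).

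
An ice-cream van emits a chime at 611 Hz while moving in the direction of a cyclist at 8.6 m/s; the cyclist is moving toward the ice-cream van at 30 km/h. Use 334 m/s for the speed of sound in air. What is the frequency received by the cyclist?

30 km/h = 8.333 m/s.
With source approaching and observer approaching, f' = f · (v + v_o)/(v − v_s).
f' = 611 × (334 + 8.333)/(334 − 8.6) = 611 × 342.33/325.4 ≈ 643 Hz.

643 Hz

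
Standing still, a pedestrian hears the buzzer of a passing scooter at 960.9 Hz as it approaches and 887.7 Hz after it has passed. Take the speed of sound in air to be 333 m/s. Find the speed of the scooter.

13.2 m/s

f₁/f₂ = (v + v_s)/(v − v_s), so v_s = v · (f₁ − f₂)/(f₁ + f₂).
v_s = 333 × (960.9 − 887.7)/(960.9 + 887.7) = 333 × 73.2/1848.6 ≈ 13.2 m/s.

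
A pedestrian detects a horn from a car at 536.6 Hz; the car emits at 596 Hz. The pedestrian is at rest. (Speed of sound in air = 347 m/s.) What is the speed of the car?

f' < f, so the car is receding.
f' = f · v/(v + v_s) ⇒ v_s = v · |1 − f/f'|.
v_s = 347 × |1 − 596/536.6| = 347 × 0.1107 ≈ 38 m/s.

38 m/s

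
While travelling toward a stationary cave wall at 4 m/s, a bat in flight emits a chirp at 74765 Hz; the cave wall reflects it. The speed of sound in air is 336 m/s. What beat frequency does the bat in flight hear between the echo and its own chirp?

The cave wall receives the sound from a moving source: f₁ = f₀ · v/(v − v_e) = 74765 × 336/332 ≈ 75666 Hz.
On the return leg the bat in flight is a moving observer: f₂ = f₁ · (v + v_e)/v = 75666 × 340/336 ≈ 76567 Hz.
Equivalently f₂ = f₀ · (v + v_e)/(v − v_e).
Beat against the emitted tone: |f₂ − f₀| = 2v_e·f₀/(v − v_e) = 2 × 4 × 74765/332 ≈ 1802 Hz.

1802 Hz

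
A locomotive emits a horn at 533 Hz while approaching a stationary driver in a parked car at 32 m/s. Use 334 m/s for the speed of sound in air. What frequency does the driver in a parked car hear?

Only the source moves, toward the listener, so f' = f · v/(v − v_s).
f' = 533 × 334/(334 − 32) = 533 × 334/302 ≈ 589 Hz.

589 Hz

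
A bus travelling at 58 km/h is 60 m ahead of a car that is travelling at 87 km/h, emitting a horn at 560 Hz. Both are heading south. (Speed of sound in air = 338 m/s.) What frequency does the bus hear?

574 Hz

87 km/h = 24.17 m/s; 58 km/h = 16.11 m/s.
The bus is ahead, so the car is moving toward it while the bus is moving away from the car.
Both move, so f' = f · (v − v_o)/(v − v_s).
f' = 560 × (338 − 16.11)/(338 − 24.17) = 560 × 321.89/313.83 ≈ 574 Hz.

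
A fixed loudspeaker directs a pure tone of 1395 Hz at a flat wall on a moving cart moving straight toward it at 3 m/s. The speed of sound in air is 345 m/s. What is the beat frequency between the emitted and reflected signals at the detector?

The flat wall on a moving cart first receives the wave as a moving observer: f₁ = f₀ · (v + u)/v = 1395 × (345 + 3)/345 ≈ 1407.1 Hz.
The reflection then acts as a moving source: f₂ = f₁ · v/(v − u) ≈ 1419.5 Hz.
Equivalently f₂ = f₀ · (v + u)/(v − u).
Beat frequency: |f₂ − f₀| = 2u·f₀/(v − u) = 2 × 3 × 1395/342 ≈ 24.5 Hz.

24.5 Hz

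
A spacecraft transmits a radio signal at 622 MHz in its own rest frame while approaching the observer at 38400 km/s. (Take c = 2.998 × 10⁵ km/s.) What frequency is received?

β = v/c = 38400/299800 = 0.1281.
Relativistic Doppler for frequency: f' = f₀ · √((1 + β)/(1 − β)).
f' = 622 × √(1.1281/0.8719) = 622 × 1.13745 ≈ 707.5 MHz.

707.5 MHz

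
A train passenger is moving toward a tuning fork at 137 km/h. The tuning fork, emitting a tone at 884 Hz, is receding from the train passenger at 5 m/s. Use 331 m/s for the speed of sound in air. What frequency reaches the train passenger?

971 Hz

137 km/h = 38.06 m/s.
Both move, so f' = f · (v + v_o)/(v + v_s).
f' = 884 × (331 + 38.06)/(331 + 5) = 884 × 369.06/336 ≈ 971 Hz.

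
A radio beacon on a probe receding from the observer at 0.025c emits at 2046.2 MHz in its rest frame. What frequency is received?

Relativistic Doppler for frequency: f' = f₀ · √((1 − β)/(1 + β)).
f' = 2046.2 × √(0.9750/1.0250) = 2046.2 × 0.97530 ≈ 1995.7 MHz.

1995.7 MHz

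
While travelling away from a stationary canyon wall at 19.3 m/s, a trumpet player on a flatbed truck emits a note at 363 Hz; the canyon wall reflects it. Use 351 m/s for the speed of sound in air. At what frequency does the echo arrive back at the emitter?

325 Hz

The canyon wall receives the sound from a moving source: f₁ = f₀ · v/(v + v_e) = 363 × 351/370.3 ≈ 344 Hz.
On the return leg the trumpet player on a flatbed truck is a moving observer: f₂ = f₁ · (v − v_e)/v = 344 × 331.7/351 ≈ 325 Hz.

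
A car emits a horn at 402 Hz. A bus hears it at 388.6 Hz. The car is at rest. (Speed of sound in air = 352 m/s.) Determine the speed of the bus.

f' < f, so the bus is receding.
f' = f · (v − v_o)/v ⇒ v_o = v · |f'/f − 1|.
v_o = 352 × |388.6/402 − 1| = 352 × 0.03333 ≈ 11.7 m/s.

11.7 m/s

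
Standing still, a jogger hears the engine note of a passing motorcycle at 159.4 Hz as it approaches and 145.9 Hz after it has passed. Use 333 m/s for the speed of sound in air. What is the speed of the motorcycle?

f₁/f₂ = (v + v_s)/(v − v_s), so v_s = v · (f₁ − f₂)/(f₁ + f₂).
v_s = 333 × (159.4 − 145.9)/(159.4 + 145.9) = 333 × 13.5/305.3 ≈ 14.7 m/s.

14.7 m/s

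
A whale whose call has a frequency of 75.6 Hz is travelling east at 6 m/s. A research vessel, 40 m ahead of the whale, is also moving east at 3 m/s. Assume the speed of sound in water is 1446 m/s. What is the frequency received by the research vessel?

76 Hz

The research vessel is ahead, so the whale is moving toward it while the research vessel is moving away from the whale.
Both move, so f' = f · (v − v_o)/(v − v_s).
f' = 75.6 × (1446 − 3)/(1446 − 6) = 75.6 × 1443/1440 ≈ 76 Hz.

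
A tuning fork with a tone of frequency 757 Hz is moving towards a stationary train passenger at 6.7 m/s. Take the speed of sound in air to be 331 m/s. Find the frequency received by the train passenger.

Moving source, stationary observer: f' = f · v/(v − v_s) since the source is approaching.
f' = 757 × 331/(331 − 6.7) = 757 × 331/324.3 ≈ 773 Hz.

773 Hz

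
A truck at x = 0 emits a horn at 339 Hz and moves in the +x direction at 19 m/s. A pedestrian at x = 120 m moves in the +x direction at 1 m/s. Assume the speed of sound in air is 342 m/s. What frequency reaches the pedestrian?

358 Hz

The observer lies on the +x side, so the source is heading toward the observer and the observer is heading away from the source.
Both move, so f' = f · (v − v_o)/(v − v_s).
f' = 339 × (342 − 1)/(342 − 19) = 339 × 341/323 ≈ 358 Hz.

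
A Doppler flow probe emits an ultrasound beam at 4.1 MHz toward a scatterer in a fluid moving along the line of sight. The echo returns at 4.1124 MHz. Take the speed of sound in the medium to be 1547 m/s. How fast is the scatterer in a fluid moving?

Double Doppler shift off a moving reflector: f₂ = f₀ · (v + u)/(v − u) (u > 0 toward emitter).
Rearranging, u = v · (f₂ − f₀)/(f₂ + f₀) = 1547 × 0.0124/8.2124 ≈ 2.34 m/s.
So the scatterer in a fluid is moving at 2.34 m/s toward the emitter.

2.34 m/s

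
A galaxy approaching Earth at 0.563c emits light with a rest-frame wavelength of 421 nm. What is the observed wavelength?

Relativistic Doppler for wavelength: λ' = λ₀ · √((1 − β)/(1 + β)).
λ' = 421 × √(0.4370/1.5630) = 421 × 0.52876 ≈ 222.6 nm.

222.6 nm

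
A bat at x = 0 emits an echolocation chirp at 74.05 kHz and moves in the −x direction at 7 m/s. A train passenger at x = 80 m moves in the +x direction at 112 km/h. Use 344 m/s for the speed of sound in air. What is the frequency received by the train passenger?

66.0 kHz

112 km/h = 31.11 m/s.
The observer lies on the +x side, so the source is heading away from the observer and the observer is heading away from the source.
With source receding and observer receding, f' = f · (v − v_o)/(v + v_s).
f' = 74.05 × (344 − 31.11)/(344 + 7) = 74.05 × 312.89/351 ≈ 66.0 kHz.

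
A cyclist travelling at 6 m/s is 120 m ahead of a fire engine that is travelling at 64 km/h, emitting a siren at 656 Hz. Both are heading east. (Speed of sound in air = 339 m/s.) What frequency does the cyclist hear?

680 Hz

64 km/h = 17.78 m/s.
The cyclist is ahead, so the fire engine is moving toward it while the cyclist is moving away from the fire engine.
General Doppler shift: f' = f · (v − v_o)/(v − v_s).
f' = 656 × (339 − 6)/(339 − 17.78) = 656 × 333/321.22 ≈ 680 Hz.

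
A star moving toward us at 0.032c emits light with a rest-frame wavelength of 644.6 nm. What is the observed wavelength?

624.3 nm

Relativistic Doppler for wavelength: λ' = λ₀ · √((1 − β)/(1 + β)).
λ' = 644.6 × √(0.9680/1.0320) = 644.6 × 0.96850 ≈ 624.3 nm.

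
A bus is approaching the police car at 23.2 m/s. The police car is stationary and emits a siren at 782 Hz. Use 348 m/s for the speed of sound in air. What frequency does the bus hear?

834 Hz

Moving observer, stationary source: f' = f · (v + v_o)/v.
f' = 782 × (348 + 23.2)/348 = 782 × 371.2/348 ≈ 834 Hz.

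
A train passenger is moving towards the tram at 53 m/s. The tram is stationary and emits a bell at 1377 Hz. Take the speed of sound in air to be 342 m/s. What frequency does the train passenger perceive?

1590 Hz

Moving observer, stationary source: f' = f · (v + v_o)/v.
f' = 1377 × (342 + 53)/342 = 1377 × 395/342 ≈ 1590 Hz.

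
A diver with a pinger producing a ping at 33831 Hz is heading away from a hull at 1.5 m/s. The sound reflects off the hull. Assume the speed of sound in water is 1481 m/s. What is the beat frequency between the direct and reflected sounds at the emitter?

68 Hz

The hull receives the sound from a moving source: f₁ = f₀ · v/(v + v_e) = 33831 × 1481/1482.5 ≈ 33796.8 Hz.
On the return leg the diver with a pinger is a moving observer: f₂ = f₁ · (v − v_e)/v = 33796.8 × 1479.5/1481 ≈ 33762.5 Hz.
Equivalently f₂ = f₀ · (v − v_e)/(v + v_e).
Beat against the emitted tone: |f₂ − f₀| = 2v_e·f₀/(v + v_e) = 2 × 1.5 × 33831/1482.5 ≈ 68 Hz.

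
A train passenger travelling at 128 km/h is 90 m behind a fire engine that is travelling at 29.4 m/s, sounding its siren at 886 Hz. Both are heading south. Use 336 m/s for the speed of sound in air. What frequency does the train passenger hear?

901 Hz

128 km/h = 35.56 m/s.
The train passenger is behind, so the fire engine is moving away from it while the train passenger is moving toward the fire engine.
Both move, so f' = f · (v + v_o)/(v + v_s).
f' = 886 × (336 + 35.56)/(336 + 29.4) = 886 × 371.56/365.4 ≈ 901 Hz.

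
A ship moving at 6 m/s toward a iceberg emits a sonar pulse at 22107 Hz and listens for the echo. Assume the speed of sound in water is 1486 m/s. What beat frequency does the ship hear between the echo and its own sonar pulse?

179 Hz

The iceberg receives the sound from a moving source: f₁ = f₀ · v/(v − v_e) = 22107 × 1486/1480 ≈ 22196.6 Hz.
On the return leg the ship is a moving observer: f₂ = f₁ · (v + v_e)/v = 22196.6 × 1492/1486 ≈ 22286.2 Hz.
Equivalently f₂ = f₀ · (v + v_e)/(v − v_e).
Beat against the emitted tone: |f₂ − f₀| = 2v_e·f₀/(v − v_e) = 2 × 6 × 22107/1480 ≈ 179 Hz.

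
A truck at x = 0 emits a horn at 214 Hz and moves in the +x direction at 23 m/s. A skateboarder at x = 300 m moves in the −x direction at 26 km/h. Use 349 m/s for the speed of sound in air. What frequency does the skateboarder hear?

26 km/h = 7.222 m/s.
The observer lies on the +x side, so the source is heading toward the observer and the observer is heading toward the source.
With source approaching and observer approaching, f' = f · (v + v_o)/(v − v_s).
f' = 214 × (349 + 7.222)/(349 − 23) = 214 × 356.22/326 ≈ 234 Hz.

234 Hz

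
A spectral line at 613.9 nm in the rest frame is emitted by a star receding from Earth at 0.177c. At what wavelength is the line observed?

Relativistic Doppler for wavelength: λ' = λ₀ · √((1 + β)/(1 − β)).
λ' = 613.9 × √(1.1770/0.8230) = 613.9 × 1.19588 ≈ 734.2 nm.

734.2 nm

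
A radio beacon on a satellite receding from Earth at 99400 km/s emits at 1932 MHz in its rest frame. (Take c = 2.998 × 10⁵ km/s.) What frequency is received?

1368.9 MHz

β = v/c = 99400/299800 = 0.3316.
Relativistic Doppler for frequency: f' = f₀ · √((1 − β)/(1 + β)).
f' = 1932 × √(0.6684/1.3316) = 1932 × 0.70852 ≈ 1368.9 MHz.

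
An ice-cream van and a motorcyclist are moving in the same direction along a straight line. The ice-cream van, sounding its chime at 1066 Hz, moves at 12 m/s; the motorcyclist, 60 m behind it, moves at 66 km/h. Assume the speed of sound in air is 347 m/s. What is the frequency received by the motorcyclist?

66 km/h = 18.33 m/s.
The motorcyclist is behind, so the ice-cream van is moving away from it while the motorcyclist is moving toward the ice-cream van.
With source receding and observer approaching, f' = f · (v + v_o)/(v + v_s).
f' = 1066 × (347 + 18.33)/(347 + 12) = 1066 × 365.33/359 ≈ 1085 Hz.

1085 Hz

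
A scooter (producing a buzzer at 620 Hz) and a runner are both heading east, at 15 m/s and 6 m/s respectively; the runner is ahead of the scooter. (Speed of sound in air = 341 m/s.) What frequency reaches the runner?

The runner is ahead, so the scooter is moving toward it while the runner is moving away from the scooter.
With source approaching and observer receding, f' = f · (v − v_o)/(v − v_s).
f' = 620 × (341 − 6)/(341 − 15) = 620 × 335/326 ≈ 637 Hz.

637 Hz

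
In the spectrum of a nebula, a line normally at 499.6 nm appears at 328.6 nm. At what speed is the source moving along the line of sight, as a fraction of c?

λ'/λ₀ = 0.6577 < 1 (blueshift), so the source is approaching.
λ'/λ₀ = √((1 − β)/(1 + β)) for an approaching source ⇒ β = (1 − r²)/(1 + r²) with r = λ'/λ₀.
β = (1 − 0.4326)/(1 + 0.4326) ≈ 0.396.

0.396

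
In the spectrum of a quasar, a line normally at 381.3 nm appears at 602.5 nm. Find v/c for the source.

0.428c

λ'/λ₀ = 1.5801 > 1 (redshift), so the source is receding.
λ'/λ₀ = √((1 + β)/(1 − β)) for a receding source ⇒ β = (r² − 1)/(r² + 1) with r = λ'/λ₀.
β = (2.4968 − 1)/(2.4968 + 1) ≈ 0.428.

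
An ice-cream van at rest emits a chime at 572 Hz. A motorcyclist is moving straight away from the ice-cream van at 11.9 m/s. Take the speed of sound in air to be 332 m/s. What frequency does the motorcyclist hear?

Moving observer, stationary source: f' = f · (v − v_o)/v.
f' = 572 × (332 − 11.9)/332 = 572 × 320.1/332 ≈ 551 Hz.

551 Hz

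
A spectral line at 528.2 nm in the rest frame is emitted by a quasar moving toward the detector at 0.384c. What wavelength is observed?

352.4 nm

Relativistic Doppler for wavelength: λ' = λ₀ · √((1 − β)/(1 + β)).
λ' = 528.2 × √(0.6160/1.3840) = 528.2 × 0.66715 ≈ 352.4 nm.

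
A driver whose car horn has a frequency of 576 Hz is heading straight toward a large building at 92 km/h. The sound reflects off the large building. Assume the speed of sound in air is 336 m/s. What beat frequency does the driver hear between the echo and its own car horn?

95 Hz

92 km/h = 25.56 m/s.
The large building receives the sound from a moving source: f₁ = f₀ · v/(v − v_e) = 576 × 336/310.44 ≈ 623.4 Hz.
On the return leg the driver is a moving observer: f₂ = f₁ · (v + v_e)/v = 623.4 × 361.56/336 ≈ 670.8 Hz.
Beat against the emitted tone: |f₂ − f₀| = 2v_e·f₀/(v − v_e) = 2 × 25.56 × 576/310.44 ≈ 95 Hz.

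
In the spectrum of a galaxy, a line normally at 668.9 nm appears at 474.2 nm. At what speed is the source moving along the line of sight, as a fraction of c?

0.331c

λ'/λ₀ = 0.7089 < 1 (blueshift), so the source is approaching.
λ'/λ₀ = √((1 − β)/(1 + β)) for an approaching source ⇒ β = (1 − r²)/(1 + r²) with r = λ'/λ₀.
β = (1 − 0.5026)/(1 + 0.5026) ≈ 0.331.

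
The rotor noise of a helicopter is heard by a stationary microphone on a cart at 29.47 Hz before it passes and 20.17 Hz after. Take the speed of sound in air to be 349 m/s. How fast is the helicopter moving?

f₁/f₂ = (v + v_s)/(v − v_s), so v_s = v · (f₁ − f₂)/(f₁ + f₂).
v_s = 349 × (29.47 − 20.17)/(29.47 + 20.17) = 349 × 9.30/49.64 ≈ 65 m/s.

65 m/s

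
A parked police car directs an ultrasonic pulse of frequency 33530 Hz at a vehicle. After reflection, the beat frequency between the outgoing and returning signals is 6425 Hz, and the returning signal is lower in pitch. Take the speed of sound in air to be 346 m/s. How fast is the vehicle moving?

Double Doppler shift off a moving reflector: f₂ = f₀ · (v + u)/(v − u) (u > 0 toward emitter).
Returning signal is lower, so f₂ = f₀ − Δf = 33530 − 6425 = 27105 Hz.
Rearranging, u = v · (f₂ − f₀)/(f₂ + f₀) = 346 × -6425/60635 ≈ -37 m/s.
So the vehicle is moving at 37 m/s away from the emitter.

37 m/s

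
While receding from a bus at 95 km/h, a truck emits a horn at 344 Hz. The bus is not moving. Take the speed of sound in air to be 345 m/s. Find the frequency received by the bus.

95 km/h = 26.39 m/s.
Only the source moves, away from the listener, so f' = f · v/(v + v_s).
f' = 344 × 345/(345 + 26.39) = 344 × 345/371.4 ≈ 320 Hz.

320 Hz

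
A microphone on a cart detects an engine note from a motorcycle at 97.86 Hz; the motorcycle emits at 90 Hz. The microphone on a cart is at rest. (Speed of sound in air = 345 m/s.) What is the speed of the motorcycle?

28 m/s

f' > f, so the motorcycle is approaching.
f' = f · v/(v − v_s) ⇒ v_s = v · |1 − f/f'|.
v_s = 345 × |1 − 90/97.86| = 345 × 0.08032 ≈ 28 m/s.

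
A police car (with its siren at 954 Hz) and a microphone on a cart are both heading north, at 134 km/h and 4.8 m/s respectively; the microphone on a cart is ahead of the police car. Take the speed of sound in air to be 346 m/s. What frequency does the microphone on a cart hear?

1054 Hz

134 km/h = 37.22 m/s.
The microphone on a cart is ahead, so the police car is moving toward it while the microphone on a cart is moving away from the police car.
With source approaching and observer receding, f' = f · (v − v_o)/(v − v_s).
f' = 954 × (346 − 4.8)/(346 − 37.22) = 954 × 341.2/308.78 ≈ 1054 Hz.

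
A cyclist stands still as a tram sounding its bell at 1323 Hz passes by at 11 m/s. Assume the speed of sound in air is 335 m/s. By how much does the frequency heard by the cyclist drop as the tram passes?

87.0 Hz

Approaching: f₁ = f · v/(v − v_s) = 1323 × 335/324 ≈ 1367.9 Hz.
Receding: f₂ = f · v/(v + v_s) = 1323 × 335/346 ≈ 1280.9 Hz.
Drop: f₁ − f₂ = 2f·v·v_s/(v² − v_s²) = 2 × 1323 × 335 × 11/(335² − 11²) ≈ 87.0 Hz.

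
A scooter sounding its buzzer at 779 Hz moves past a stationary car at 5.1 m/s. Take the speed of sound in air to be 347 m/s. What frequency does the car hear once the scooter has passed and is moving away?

768 Hz

Receding: f₂ = f · v/(v + v_s) = 779 × 347/352.1 ≈ 768 Hz.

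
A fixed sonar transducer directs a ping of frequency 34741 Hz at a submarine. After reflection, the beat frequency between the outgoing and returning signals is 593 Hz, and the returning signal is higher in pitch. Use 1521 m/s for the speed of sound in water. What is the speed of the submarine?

Double Doppler shift off a moving reflector: f₂ = f₀ · (v + u)/(v − u) (u > 0 toward emitter).
Returning signal is higher, so f₂ = f₀ + Δf = 34741 + 593 = 35334 Hz.
Rearranging, u = v · (f₂ − f₀)/(f₂ + f₀) = 1521 × 593/70075 ≈ 12.9 m/s.
So the submarine is moving at 12.9 m/s toward the emitter.

12.9 m/s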